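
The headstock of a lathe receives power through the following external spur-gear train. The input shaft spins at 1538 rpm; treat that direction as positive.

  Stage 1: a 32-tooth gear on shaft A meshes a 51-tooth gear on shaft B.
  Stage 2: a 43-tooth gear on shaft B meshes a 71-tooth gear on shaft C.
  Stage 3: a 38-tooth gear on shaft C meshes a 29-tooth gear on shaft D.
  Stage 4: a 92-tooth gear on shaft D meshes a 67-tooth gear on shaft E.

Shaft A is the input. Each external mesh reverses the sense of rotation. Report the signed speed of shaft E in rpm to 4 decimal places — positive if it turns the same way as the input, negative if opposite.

Stage 1 [32T→51T]: ω = 1538.0000×32/51 = 965.0196 rpm, dir flips to −; running = −965.0196
Stage 2 [43T→71T]: ω = 965.0196×43/71 = 584.4485 rpm, dir flips to +; running = +584.4485
Stage 3 [38T→29T]: ω = 584.4485×38/29 = 765.8291 rpm, dir flips to −; running = −765.8291
Stage 4 [92T→67T]: ω = 765.8291×92/67 = 1051.5862 rpm, dir flips to +; running = +1051.5862

+1051.5862 rpm (same as input, |ω| = 1051.5862 rpm)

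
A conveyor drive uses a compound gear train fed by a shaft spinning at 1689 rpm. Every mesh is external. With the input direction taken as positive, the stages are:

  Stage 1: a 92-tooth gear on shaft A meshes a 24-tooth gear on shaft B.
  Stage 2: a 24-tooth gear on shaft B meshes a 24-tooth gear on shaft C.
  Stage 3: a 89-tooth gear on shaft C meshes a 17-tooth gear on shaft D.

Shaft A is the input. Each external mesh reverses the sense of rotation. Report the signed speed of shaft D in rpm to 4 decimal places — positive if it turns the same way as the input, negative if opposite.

Stage 1 [92T→24T]: ω = 1689.0000×92/24 = 6474.5000 rpm, dir flips to −; running = −6474.5000
Stage 2 [24T→24T]: ω = 6474.5000×24/24 = 6474.5000 rpm, dir flips to +; running = +6474.5000
Stage 3 [89T→17T]: ω = 6474.5000×89/17 = 33895.9118 rpm, dir flips to −; running = −33895.9118

-33895.9118 rpm (opposite to input, |ω| = 33895.9118 rpm)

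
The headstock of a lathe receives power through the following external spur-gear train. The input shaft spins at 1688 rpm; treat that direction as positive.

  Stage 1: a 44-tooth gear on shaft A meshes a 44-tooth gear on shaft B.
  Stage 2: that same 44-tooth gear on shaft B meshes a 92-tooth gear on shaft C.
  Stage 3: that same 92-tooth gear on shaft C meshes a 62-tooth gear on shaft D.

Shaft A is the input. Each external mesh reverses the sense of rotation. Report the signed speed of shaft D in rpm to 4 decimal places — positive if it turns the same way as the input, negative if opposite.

Stage 1 [44T→44T]: ω = 1688.0000×44/44 = 1688.0000 rpm, dir flips to −; running = −1688.0000
Stage 2 [44T→92T]: ω = 1688.0000×44/92 = 807.3043 rpm, dir flips to +; running = +807.3043
Stage 3 [92T→62T]: ω = 807.3043×92/62 = 1197.9355 rpm, dir flips to −; running = −1197.9355

-1197.9355 rpm (opposite to input, |ω| = 1197.9355 rpm)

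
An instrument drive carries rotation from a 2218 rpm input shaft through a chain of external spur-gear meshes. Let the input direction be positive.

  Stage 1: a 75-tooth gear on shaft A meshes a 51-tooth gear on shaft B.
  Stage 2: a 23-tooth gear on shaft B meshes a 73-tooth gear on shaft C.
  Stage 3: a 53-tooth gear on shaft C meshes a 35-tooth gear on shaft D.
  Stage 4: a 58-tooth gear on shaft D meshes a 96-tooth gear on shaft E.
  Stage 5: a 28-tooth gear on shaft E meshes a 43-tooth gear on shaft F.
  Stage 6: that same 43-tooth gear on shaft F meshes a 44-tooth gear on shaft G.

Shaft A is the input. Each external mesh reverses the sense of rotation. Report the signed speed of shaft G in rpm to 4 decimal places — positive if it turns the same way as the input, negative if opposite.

Stage 1 [75T→51T]: ω = 2218.0000×75/51 = 3261.7647 rpm, dir flips to −; running = −3261.7647
Stage 2 [23T→73T]: ω = 3261.7647×23/73 = 1027.6793 rpm, dir flips to +; running = +1027.6793
Stage 3 [53T→35T]: ω = 1027.6793×53/35 = 1556.2001 rpm, dir flips to −; running = −1556.2001
Stage 4 [58T→96T]: ω = 1556.2001×58/96 = 940.2042 rpm, dir flips to +; running = +940.2042
Stage 5 [28T→43T]: ω = 940.2042×28/43 = 612.2260 rpm, dir flips to −; running = −612.2260
Stage 6 [43T→44T]: ω = 612.2260×43/44 = 598.3118 rpm, dir flips to +; running = +598.3118

+598.3118 rpm (same as input, |ω| = 598.3118 rpm)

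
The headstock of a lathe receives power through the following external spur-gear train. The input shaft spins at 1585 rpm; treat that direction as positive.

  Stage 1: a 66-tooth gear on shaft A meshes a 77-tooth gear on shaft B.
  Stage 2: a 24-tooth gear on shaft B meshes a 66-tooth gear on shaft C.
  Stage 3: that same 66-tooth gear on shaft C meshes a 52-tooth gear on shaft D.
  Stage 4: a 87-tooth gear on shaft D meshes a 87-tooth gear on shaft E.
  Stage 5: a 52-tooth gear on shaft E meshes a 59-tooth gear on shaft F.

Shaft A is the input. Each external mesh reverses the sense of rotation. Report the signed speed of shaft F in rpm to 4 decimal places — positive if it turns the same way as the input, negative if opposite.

-552.6392 rpm (opposite to input, |ω| = 552.6392 rpm)

Stage 1 [66T→77T]: ω = 1585.0000×66/77 = 1358.5714 rpm, dir flips to −; running = −1358.5714
Stage 2 [24T→66T]: ω = 1358.5714×24/66 = 494.0260 rpm, dir flips to +; running = +494.0260
Stage 3 [66T→52T]: ω = 494.0260×66/52 = 627.0330 rpm, dir flips to −; running = −627.0330
Stage 4 [87T→87T]: ω = 627.0330×87/87 = 627.0330 rpm, dir flips to +; running = +627.0330
Stage 5 [52T→59T]: ω = 627.0330×52/59 = 552.6392 rpm, dir flips to −; running = −552.6392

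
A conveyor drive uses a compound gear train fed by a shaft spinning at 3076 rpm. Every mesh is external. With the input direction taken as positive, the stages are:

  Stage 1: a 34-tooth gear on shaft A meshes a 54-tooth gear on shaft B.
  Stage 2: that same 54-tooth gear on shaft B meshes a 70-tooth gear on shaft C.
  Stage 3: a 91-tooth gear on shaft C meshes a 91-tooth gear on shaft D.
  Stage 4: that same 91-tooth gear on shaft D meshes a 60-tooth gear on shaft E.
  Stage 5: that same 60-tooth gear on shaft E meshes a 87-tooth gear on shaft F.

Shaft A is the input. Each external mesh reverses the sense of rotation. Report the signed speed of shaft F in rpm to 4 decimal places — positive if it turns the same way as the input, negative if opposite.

-1562.7494 rpm (opposite to input, |ω| = 1562.7494 rpm)

Stage 1 [34T→54T]: ω = 3076.0000×34/54 = 1936.7407 rpm, dir flips to −; running = −1936.7407
Stage 2 [54T→70T]: ω = 1936.7407×54/70 = 1494.0571 rpm, dir flips to +; running = +1494.0571
Stage 3 [91T→91T]: ω = 1494.0571×91/91 = 1494.0571 rpm, dir flips to −; running = −1494.0571
Stage 4 [91T→60T]: ω = 1494.0571×91/60 = 2265.9867 rpm, dir flips to +; running = +2265.9867
Stage 5 [60T→87T]: ω = 2265.9867×60/87 = 1562.7494 rpm, dir flips to −; running = −1562.7494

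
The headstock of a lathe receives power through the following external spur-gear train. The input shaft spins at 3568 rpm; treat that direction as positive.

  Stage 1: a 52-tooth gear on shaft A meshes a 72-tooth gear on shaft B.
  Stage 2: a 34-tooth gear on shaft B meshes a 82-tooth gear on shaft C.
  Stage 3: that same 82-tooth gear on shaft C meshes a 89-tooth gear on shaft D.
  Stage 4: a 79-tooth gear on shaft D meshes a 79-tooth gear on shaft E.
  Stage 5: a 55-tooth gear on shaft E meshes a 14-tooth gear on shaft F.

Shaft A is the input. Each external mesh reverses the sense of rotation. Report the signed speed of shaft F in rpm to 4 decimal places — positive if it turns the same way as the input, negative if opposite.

-3867.4015 rpm (opposite to input, |ω| = 3867.4015 rpm)

Stage 1 [52T→72T]: ω = 3568.0000×52/72 = 2576.8889 rpm, dir flips to −; running = −2576.8889
Stage 2 [34T→82T]: ω = 2576.8889×34/82 = 1068.4661 rpm, dir flips to +; running = +1068.4661
Stage 3 [82T→89T]: ω = 1068.4661×82/89 = 984.4295 rpm, dir flips to −; running = −984.4295
Stage 4 [79T→79T]: ω = 984.4295×79/79 = 984.4295 rpm, dir flips to +; running = +984.4295
Stage 5 [55T→14T]: ω = 984.4295×55/14 = 3867.4015 rpm, dir flips to −; running = −3867.4015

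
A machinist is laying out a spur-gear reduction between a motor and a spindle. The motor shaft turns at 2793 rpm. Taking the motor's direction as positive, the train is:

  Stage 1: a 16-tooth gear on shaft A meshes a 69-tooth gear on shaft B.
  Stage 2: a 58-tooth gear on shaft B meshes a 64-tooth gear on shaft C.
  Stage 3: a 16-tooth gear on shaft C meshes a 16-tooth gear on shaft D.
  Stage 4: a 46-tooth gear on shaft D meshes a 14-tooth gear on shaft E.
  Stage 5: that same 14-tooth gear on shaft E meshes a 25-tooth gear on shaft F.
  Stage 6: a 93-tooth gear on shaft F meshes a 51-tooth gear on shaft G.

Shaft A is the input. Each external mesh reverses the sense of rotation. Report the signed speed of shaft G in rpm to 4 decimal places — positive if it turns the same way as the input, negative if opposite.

+1969.3388 rpm (same as input, |ω| = 1969.3388 rpm)

Stage 1 [16T→69T]: ω = 2793.0000×16/69 = 647.6522 rpm, dir flips to −; running = −647.6522
Stage 2 [58T→64T]: ω = 647.6522×58/64 = 586.9348 rpm, dir flips to +; running = +586.9348
Stage 3 [16T→16T]: ω = 586.9348×16/16 = 586.9348 rpm, dir flips to −; running = −586.9348
Stage 4 [46T→14T]: ω = 586.9348×46/14 = 1928.5000 rpm, dir flips to +; running = +1928.5000
Stage 5 [14T→25T]: ω = 1928.5000×14/25 = 1079.9600 rpm, dir flips to −; running = −1079.9600
Stage 6 [93T→51T]: ω = 1079.9600×93/51 = 1969.3388 rpm, dir flips to +; running = +1969.3388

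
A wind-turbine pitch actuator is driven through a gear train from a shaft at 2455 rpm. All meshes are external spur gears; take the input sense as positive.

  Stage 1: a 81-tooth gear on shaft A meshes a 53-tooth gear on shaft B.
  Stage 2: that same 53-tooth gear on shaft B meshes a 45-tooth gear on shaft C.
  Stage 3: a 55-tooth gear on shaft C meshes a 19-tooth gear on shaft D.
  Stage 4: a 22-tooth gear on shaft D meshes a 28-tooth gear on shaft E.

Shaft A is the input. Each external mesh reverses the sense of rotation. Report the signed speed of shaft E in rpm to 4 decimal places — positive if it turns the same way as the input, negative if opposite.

Stage 1 [81T→53T]: ω = 2455.0000×81/53 = 3751.9811 rpm, dir flips to −; running = −3751.9811
Stage 2 [53T→45T]: ω = 3751.9811×53/45 = 4419.0000 rpm, dir flips to +; running = +4419.0000
Stage 3 [55T→19T]: ω = 4419.0000×55/19 = 12791.8421 rpm, dir flips to −; running = −12791.8421
Stage 4 [22T→28T]: ω = 12791.8421×22/28 = 10050.7331 rpm, dir flips to +; running = +10050.7331

+10050.7331 rpm (same as input, |ω| = 10050.7331 rpm)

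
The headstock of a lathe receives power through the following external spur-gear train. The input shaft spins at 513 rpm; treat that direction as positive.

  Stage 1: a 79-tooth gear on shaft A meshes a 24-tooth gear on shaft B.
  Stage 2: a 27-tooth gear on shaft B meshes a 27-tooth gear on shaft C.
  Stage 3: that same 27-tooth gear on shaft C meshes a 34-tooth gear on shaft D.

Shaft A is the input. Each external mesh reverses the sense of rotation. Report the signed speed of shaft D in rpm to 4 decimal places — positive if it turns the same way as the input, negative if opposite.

Stage 1 [79T→24T]: ω = 513.0000×79/24 = 1688.6250 rpm, dir flips to −; running = −1688.6250
Stage 2 [27T→27T]: ω = 1688.6250×27/27 = 1688.6250 rpm, dir flips to +; running = +1688.6250
Stage 3 [27T→34T]: ω = 1688.6250×27/34 = 1340.9669 rpm, dir flips to −; running = −1340.9669

-1340.9669 rpm (opposite to input, |ω| = 1340.9669 rpm)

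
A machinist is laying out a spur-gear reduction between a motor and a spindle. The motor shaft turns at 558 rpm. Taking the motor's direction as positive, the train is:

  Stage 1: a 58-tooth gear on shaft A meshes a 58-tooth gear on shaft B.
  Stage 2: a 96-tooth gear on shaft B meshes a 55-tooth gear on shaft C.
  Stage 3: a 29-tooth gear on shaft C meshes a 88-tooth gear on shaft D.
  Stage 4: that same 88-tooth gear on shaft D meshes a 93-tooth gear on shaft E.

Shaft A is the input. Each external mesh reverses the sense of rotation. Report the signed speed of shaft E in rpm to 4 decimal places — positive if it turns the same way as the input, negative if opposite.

Stage 1 [58T→58T]: ω = 558.0000×58/58 = 558.0000 rpm, dir flips to −; running = −558.0000
Stage 2 [96T→55T]: ω = 558.0000×96/55 = 973.9636 rpm, dir flips to +; running = +973.9636
Stage 3 [29T→88T]: ω = 973.9636×29/88 = 320.9653 rpm, dir flips to −; running = −320.9653
Stage 4 [88T→93T]: ω = 320.9653×88/93 = 303.7091 rpm, dir flips to +; running = +303.7091

+303.7091 rpm (same as input, |ω| = 303.7091 rpm)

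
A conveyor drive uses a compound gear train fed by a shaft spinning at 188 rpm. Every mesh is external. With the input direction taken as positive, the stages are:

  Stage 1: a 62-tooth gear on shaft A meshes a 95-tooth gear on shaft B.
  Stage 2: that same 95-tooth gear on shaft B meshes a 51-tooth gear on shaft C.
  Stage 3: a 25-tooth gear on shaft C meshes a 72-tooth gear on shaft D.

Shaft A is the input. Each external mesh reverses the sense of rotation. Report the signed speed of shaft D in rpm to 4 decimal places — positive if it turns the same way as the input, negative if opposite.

-79.3573 rpm (opposite to input, |ω| = 79.3573 rpm)

Stage 1 [62T→95T]: ω = 188.0000×62/95 = 122.6947 rpm, dir flips to −; running = −122.6947
Stage 2 [95T→51T]: ω = 122.6947×95/51 = 228.5490 rpm, dir flips to +; running = +228.5490
Stage 3 [25T→72T]: ω = 228.5490×25/72 = 79.3573 rpm, dir flips to −; running = −79.3573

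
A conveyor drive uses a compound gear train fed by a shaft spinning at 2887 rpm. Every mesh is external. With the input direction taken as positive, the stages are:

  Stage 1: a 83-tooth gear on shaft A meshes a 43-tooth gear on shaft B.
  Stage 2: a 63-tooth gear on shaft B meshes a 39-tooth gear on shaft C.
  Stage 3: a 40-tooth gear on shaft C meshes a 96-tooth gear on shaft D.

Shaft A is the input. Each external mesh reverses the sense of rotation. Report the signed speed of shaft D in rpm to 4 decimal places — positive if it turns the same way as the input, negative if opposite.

Stage 1 [83T→43T]: ω = 2887.0000×83/43 = 5572.5814 rpm, dir flips to −; running = −5572.5814
Stage 2 [63T→39T]: ω = 5572.5814×63/39 = 9001.8623 rpm, dir flips to +; running = +9001.8623
Stage 3 [40T→96T]: ω = 9001.8623×40/96 = 3750.7759 rpm, dir flips to −; running = −3750.7759

-3750.7759 rpm (opposite to input, |ω| = 3750.7759 rpm)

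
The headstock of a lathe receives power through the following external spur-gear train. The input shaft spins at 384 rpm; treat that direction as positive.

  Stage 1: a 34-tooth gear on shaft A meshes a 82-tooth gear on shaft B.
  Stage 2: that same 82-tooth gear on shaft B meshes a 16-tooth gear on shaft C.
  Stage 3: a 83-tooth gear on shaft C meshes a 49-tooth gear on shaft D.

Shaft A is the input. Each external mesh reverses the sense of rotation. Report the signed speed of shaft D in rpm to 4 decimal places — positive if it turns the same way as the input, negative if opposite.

Stage 1 [34T→82T]: ω = 384.0000×34/82 = 159.2195 rpm, dir flips to −; running = −159.2195
Stage 2 [82T→16T]: ω = 159.2195×82/16 = 816.0000 rpm, dir flips to +; running = +816.0000
Stage 3 [83T→49T]: ω = 816.0000×83/49 = 1382.2041 rpm, dir flips to −; running = −1382.2041

-1382.2041 rpm (opposite to input, |ω| = 1382.2041 rpm)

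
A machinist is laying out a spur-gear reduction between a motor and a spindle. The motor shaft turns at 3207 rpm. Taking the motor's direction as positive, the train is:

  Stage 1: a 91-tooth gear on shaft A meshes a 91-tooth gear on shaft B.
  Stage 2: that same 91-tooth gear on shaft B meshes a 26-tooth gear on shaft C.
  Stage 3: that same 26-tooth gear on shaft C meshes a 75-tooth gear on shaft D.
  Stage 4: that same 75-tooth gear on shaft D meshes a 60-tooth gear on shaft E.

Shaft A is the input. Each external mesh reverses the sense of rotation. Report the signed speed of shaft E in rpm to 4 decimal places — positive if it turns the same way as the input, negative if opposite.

+4863.9500 rpm (same as input, |ω| = 4863.9500 rpm)

Stage 1 [91T→91T]: ω = 3207.0000×91/91 = 3207.0000 rpm, dir flips to −; running = −3207.0000
Stage 2 [91T→26T]: ω = 3207.0000×91/26 = 11224.5000 rpm, dir flips to +; running = +11224.5000
Stage 3 [26T→75T]: ω = 11224.5000×26/75 = 3891.1600 rpm, dir flips to −; running = −3891.1600
Stage 4 [75T→60T]: ω = 3891.1600×75/60 = 4863.9500 rpm, dir flips to +; running = +4863.9500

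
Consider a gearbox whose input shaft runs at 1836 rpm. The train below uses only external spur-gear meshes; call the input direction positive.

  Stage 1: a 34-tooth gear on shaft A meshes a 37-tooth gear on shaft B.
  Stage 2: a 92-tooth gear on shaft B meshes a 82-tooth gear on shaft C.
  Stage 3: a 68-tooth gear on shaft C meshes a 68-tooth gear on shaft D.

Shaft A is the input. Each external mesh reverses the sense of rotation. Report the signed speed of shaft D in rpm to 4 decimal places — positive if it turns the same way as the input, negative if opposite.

Stage 1 [34T→37T]: ω = 1836.0000×34/37 = 1687.1351 rpm, dir flips to −; running = −1687.1351
Stage 2 [92T→82T]: ω = 1687.1351×92/82 = 1892.8833 rpm, dir flips to +; running = +1892.8833
Stage 3 [68T→68T]: ω = 1892.8833×68/68 = 1892.8833 rpm, dir flips to −; running = −1892.8833

-1892.8833 rpm (opposite to input, |ω| = 1892.8833 rpm)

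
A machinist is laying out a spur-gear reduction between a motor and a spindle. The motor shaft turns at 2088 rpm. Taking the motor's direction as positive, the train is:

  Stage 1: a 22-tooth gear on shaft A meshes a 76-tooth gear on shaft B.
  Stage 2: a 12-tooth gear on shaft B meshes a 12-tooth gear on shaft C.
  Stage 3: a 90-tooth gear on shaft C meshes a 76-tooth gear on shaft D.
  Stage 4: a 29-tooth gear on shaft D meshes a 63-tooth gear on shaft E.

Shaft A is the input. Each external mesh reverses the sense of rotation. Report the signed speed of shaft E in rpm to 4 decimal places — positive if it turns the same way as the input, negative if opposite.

Stage 1 [22T→76T]: ω = 2088.0000×22/76 = 604.4211 rpm, dir flips to −; running = −604.4211
Stage 2 [12T→12T]: ω = 604.4211×12/12 = 604.4211 rpm, dir flips to +; running = +604.4211
Stage 3 [90T→76T]: ω = 604.4211×90/76 = 715.7618 rpm, dir flips to −; running = −715.7618
Stage 4 [29T→63T]: ω = 715.7618×29/63 = 329.4776 rpm, dir flips to +; running = +329.4776

+329.4776 rpm (same as input, |ω| = 329.4776 rpm)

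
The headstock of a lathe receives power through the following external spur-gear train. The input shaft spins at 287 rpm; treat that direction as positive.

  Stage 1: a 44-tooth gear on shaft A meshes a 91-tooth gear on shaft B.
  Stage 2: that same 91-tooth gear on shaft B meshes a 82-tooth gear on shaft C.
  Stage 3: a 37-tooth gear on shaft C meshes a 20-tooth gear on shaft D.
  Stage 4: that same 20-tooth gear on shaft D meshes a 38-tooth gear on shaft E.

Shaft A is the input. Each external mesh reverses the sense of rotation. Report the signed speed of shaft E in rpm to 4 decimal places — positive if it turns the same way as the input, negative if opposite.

Stage 1 [44T→91T]: ω = 287.0000×44/91 = 138.7692 rpm, dir flips to −; running = −138.7692
Stage 2 [91T→82T]: ω = 138.7692×91/82 = 154.0000 rpm, dir flips to +; running = +154.0000
Stage 3 [37T→20T]: ω = 154.0000×37/20 = 284.9000 rpm, dir flips to −; running = −284.9000
Stage 4 [20T→38T]: ω = 284.9000×20/38 = 149.9474 rpm, dir flips to +; running = +149.9474

+149.9474 rpm (same as input, |ω| = 149.9474 rpm)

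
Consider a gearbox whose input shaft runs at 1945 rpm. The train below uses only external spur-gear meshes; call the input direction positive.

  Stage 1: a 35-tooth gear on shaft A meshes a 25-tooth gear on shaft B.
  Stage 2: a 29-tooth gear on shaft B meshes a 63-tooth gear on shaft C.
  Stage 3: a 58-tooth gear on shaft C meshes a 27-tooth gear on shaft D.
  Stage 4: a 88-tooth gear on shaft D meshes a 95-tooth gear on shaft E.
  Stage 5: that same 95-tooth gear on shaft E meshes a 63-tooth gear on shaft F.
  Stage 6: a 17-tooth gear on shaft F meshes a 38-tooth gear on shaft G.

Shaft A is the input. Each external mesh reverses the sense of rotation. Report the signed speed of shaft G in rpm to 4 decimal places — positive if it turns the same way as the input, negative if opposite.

+1682.5840 rpm (same as input, |ω| = 1682.5840 rpm)

Stage 1 [35T→25T]: ω = 1945.0000×35/25 = 2723.0000 rpm, dir flips to −; running = −2723.0000
Stage 2 [29T→63T]: ω = 2723.0000×29/63 = 1253.4444 rpm, dir flips to +; running = +1253.4444
Stage 3 [58T→27T]: ω = 1253.4444×58/27 = 2692.5844 rpm, dir flips to −; running = −2692.5844
Stage 4 [88T→95T]: ω = 2692.5844×88/95 = 2494.1834 rpm, dir flips to +; running = +2494.1834
Stage 5 [95T→63T]: ω = 2494.1834×95/63 = 3761.0702 rpm, dir flips to −; running = −3761.0702
Stage 6 [17T→38T]: ω = 3761.0702×17/38 = 1682.5840 rpm, dir flips to +; running = +1682.5840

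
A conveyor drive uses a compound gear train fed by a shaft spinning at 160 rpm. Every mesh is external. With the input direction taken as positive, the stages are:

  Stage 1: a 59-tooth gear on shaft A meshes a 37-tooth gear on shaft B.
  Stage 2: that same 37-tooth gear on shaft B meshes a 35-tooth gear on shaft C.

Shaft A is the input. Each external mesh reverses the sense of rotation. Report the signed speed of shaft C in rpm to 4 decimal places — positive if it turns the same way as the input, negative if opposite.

+269.7143 rpm (same as input, |ω| = 269.7143 rpm)

Stage 1 [59T→37T]: ω = 160.0000×59/37 = 255.1351 rpm, dir flips to −; running = −255.1351
Stage 2 [37T→35T]: ω = 255.1351×37/35 = 269.7143 rpm, dir flips to +; running = +269.7143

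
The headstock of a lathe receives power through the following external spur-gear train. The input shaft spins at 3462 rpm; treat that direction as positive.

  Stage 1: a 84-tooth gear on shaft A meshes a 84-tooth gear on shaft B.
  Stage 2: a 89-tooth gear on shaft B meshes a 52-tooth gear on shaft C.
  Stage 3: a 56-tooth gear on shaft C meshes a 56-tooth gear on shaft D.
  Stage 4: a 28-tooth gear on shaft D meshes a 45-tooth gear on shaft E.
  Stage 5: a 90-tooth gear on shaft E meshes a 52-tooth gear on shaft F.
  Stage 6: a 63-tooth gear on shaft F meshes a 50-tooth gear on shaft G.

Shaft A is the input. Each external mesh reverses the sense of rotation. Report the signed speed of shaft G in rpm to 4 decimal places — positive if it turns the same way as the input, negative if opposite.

+8040.2389 rpm (same as input, |ω| = 8040.2389 rpm)

Stage 1 [84T→84T]: ω = 3462.0000×84/84 = 3462.0000 rpm, dir flips to −; running = −3462.0000
Stage 2 [89T→52T]: ω = 3462.0000×89/52 = 5925.3462 rpm, dir flips to +; running = +5925.3462
Stage 3 [56T→56T]: ω = 5925.3462×56/56 = 5925.3462 rpm, dir flips to −; running = −5925.3462
Stage 4 [28T→45T]: ω = 5925.3462×28/45 = 3686.8821 rpm, dir flips to +; running = +3686.8821
Stage 5 [90T→52T]: ω = 3686.8821×90/52 = 6381.1420 rpm, dir flips to −; running = −6381.1420
Stage 6 [63T→50T]: ω = 6381.1420×63/50 = 8040.2389 rpm, dir flips to +; running = +8040.2389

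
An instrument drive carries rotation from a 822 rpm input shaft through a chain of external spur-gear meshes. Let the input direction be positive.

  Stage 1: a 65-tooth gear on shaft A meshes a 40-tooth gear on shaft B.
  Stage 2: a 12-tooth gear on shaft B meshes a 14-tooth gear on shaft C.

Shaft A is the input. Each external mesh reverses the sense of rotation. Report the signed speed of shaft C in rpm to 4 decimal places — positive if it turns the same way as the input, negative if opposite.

+1144.9286 rpm (same as input, |ω| = 1144.9286 rpm)

Stage 1 [65T→40T]: ω = 822.0000×65/40 = 1335.7500 rpm, dir flips to −; running = −1335.7500
Stage 2 [12T→14T]: ω = 1335.7500×12/14 = 1144.9286 rpm, dir flips to +; running = +1144.9286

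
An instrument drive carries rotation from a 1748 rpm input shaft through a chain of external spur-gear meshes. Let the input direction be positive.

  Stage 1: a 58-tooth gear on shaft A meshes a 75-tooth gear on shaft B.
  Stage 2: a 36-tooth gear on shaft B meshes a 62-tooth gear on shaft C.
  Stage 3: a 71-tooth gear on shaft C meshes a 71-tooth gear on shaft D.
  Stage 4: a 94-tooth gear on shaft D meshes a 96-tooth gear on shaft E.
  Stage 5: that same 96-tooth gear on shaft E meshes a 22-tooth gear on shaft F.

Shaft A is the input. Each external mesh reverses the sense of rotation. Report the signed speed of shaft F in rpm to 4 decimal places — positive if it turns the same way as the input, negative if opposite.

Stage 1 [58T→75T]: ω = 1748.0000×58/75 = 1351.7867 rpm, dir flips to −; running = −1351.7867
Stage 2 [36T→62T]: ω = 1351.7867×36/62 = 784.9084 rpm, dir flips to +; running = +784.9084
Stage 3 [71T→71T]: ω = 784.9084×71/71 = 784.9084 rpm, dir flips to −; running = −784.9084
Stage 4 [94T→96T]: ω = 784.9084×94/96 = 768.5561 rpm, dir flips to +; running = +768.5561
Stage 5 [96T→22T]: ω = 768.5561×96/22 = 3353.6995 rpm, dir flips to −; running = −3353.6995

-3353.6995 rpm (opposite to input, |ω| = 3353.6995 rpm)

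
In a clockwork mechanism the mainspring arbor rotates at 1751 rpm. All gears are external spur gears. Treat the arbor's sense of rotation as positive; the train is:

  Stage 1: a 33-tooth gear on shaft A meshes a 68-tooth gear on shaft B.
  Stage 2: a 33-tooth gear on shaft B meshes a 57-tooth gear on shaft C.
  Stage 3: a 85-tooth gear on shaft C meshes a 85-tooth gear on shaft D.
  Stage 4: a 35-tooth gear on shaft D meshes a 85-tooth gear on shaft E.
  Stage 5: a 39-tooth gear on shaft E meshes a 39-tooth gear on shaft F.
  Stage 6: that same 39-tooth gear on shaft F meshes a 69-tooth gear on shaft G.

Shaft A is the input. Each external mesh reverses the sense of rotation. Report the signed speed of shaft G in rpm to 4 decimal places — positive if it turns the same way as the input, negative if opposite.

+114.4972 rpm (same as input, |ω| = 114.4972 rpm)

Stage 1 [33T→68T]: ω = 1751.0000×33/68 = 849.7500 rpm, dir flips to −; running = −849.7500
Stage 2 [33T→57T]: ω = 849.7500×33/57 = 491.9605 rpm, dir flips to +; running = +491.9605
Stage 3 [85T→85T]: ω = 491.9605×85/85 = 491.9605 rpm, dir flips to −; running = −491.9605
Stage 4 [35T→85T]: ω = 491.9605×35/85 = 202.5720 rpm, dir flips to +; running = +202.5720
Stage 5 [39T→39T]: ω = 202.5720×39/39 = 202.5720 rpm, dir flips to −; running = −202.5720
Stage 6 [39T→69T]: ω = 202.5720×39/69 = 114.4972 rpm, dir flips to +; running = +114.4972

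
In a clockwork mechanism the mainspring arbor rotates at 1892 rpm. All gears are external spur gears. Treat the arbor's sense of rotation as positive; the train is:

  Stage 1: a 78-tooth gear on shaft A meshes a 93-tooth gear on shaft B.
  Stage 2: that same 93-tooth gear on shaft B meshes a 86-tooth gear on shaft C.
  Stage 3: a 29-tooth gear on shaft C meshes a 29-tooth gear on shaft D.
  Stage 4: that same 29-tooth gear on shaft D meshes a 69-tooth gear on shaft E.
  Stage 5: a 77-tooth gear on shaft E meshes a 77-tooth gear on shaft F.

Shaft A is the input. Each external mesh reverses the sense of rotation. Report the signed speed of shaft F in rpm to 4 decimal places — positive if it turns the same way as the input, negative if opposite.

-721.2174 rpm (opposite to input, |ω| = 721.2174 rpm)

Stage 1 [78T→93T]: ω = 1892.0000×78/93 = 1586.8387 rpm, dir flips to −; running = −1586.8387
Stage 2 [93T→86T]: ω = 1586.8387×93/86 = 1716.0000 rpm, dir flips to +; running = +1716.0000
Stage 3 [29T→29T]: ω = 1716.0000×29/29 = 1716.0000 rpm, dir flips to −; running = −1716.0000
Stage 4 [29T→69T]: ω = 1716.0000×29/69 = 721.2174 rpm, dir flips to +; running = +721.2174
Stage 5 [77T→77T]: ω = 721.2174×77/77 = 721.2174 rpm, dir flips to −; running = −721.2174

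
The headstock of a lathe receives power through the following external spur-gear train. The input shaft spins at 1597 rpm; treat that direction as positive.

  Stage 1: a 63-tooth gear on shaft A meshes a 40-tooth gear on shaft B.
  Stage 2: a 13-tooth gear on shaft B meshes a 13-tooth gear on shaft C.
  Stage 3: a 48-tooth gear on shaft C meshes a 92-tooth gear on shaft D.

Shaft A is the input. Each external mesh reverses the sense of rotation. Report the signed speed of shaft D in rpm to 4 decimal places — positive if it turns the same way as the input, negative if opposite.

Stage 1 [63T→40T]: ω = 1597.0000×63/40 = 2515.2750 rpm, dir flips to −; running = −2515.2750
Stage 2 [13T→13T]: ω = 2515.2750×13/13 = 2515.2750 rpm, dir flips to +; running = +2515.2750
Stage 3 [48T→92T]: ω = 2515.2750×48/92 = 1312.3174 rpm, dir flips to −; running = −1312.3174

-1312.3174 rpm (opposite to input, |ω| = 1312.3174 rpm)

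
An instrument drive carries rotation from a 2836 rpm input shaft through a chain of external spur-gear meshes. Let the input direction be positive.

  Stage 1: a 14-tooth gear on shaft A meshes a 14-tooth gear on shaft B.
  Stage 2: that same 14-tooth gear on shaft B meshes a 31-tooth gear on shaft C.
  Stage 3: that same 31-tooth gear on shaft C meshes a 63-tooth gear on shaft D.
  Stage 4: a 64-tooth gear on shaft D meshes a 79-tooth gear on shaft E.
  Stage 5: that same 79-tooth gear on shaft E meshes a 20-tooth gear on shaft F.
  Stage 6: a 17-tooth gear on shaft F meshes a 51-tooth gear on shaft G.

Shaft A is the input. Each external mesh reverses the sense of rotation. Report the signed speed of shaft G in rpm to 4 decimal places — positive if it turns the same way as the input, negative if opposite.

Stage 1 [14T→14T]: ω = 2836.0000×14/14 = 2836.0000 rpm, dir flips to −; running = −2836.0000
Stage 2 [14T→31T]: ω = 2836.0000×14/31 = 1280.7742 rpm, dir flips to +; running = +1280.7742
Stage 3 [31T→63T]: ω = 1280.7742×31/63 = 630.2222 rpm, dir flips to −; running = −630.2222
Stage 4 [64T→79T]: ω = 630.2222×64/79 = 510.5598 rpm, dir flips to +; running = +510.5598
Stage 5 [79T→20T]: ω = 510.5598×79/20 = 2016.7111 rpm, dir flips to −; running = −2016.7111
Stage 6 [17T→51T]: ω = 2016.7111×17/51 = 672.2370 rpm, dir flips to +; running = +672.2370

+672.2370 rpm (same as input, |ω| = 672.2370 rpm)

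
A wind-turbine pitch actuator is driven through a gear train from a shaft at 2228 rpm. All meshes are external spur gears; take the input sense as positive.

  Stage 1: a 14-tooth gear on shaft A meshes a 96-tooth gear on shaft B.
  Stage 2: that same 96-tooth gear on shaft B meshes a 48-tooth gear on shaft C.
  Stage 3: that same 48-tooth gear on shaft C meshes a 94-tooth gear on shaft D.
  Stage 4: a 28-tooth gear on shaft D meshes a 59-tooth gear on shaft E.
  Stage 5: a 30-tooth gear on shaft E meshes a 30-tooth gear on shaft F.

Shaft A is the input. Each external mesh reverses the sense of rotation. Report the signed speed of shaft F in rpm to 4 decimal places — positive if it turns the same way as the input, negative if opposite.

Stage 1 [14T→96T]: ω = 2228.0000×14/96 = 324.9167 rpm, dir flips to −; running = −324.9167
Stage 2 [96T→48T]: ω = 324.9167×96/48 = 649.8333 rpm, dir flips to +; running = +649.8333
Stage 3 [48T→94T]: ω = 649.8333×48/94 = 331.8298 rpm, dir flips to −; running = −331.8298
Stage 4 [28T→59T]: ω = 331.8298×28/59 = 157.4785 rpm, dir flips to +; running = +157.4785
Stage 5 [30T→30T]: ω = 157.4785×30/30 = 157.4785 rpm, dir flips to −; running = −157.4785

-157.4785 rpm (opposite to input, |ω| = 157.4785 rpm)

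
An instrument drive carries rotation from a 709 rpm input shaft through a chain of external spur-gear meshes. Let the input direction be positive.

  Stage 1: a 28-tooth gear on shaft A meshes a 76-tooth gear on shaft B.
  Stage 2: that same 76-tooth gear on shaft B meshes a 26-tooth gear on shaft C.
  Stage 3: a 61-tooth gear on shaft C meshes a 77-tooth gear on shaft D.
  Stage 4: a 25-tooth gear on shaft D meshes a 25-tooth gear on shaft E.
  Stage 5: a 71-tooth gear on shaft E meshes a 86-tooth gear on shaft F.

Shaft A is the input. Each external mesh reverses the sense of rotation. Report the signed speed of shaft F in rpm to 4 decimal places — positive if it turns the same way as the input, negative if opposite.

-499.3786 rpm (opposite to input, |ω| = 499.3786 rpm)

Stage 1 [28T→76T]: ω = 709.0000×28/76 = 261.2105 rpm, dir flips to −; running = −261.2105
Stage 2 [76T→26T]: ω = 261.2105×76/26 = 763.5385 rpm, dir flips to +; running = +763.5385
Stage 3 [61T→77T]: ω = 763.5385×61/77 = 604.8811 rpm, dir flips to −; running = −604.8811
Stage 4 [25T→25T]: ω = 604.8811×25/25 = 604.8811 rpm, dir flips to +; running = +604.8811
Stage 5 [71T→86T]: ω = 604.8811×71/86 = 499.3786 rpm, dir flips to −; running = −499.3786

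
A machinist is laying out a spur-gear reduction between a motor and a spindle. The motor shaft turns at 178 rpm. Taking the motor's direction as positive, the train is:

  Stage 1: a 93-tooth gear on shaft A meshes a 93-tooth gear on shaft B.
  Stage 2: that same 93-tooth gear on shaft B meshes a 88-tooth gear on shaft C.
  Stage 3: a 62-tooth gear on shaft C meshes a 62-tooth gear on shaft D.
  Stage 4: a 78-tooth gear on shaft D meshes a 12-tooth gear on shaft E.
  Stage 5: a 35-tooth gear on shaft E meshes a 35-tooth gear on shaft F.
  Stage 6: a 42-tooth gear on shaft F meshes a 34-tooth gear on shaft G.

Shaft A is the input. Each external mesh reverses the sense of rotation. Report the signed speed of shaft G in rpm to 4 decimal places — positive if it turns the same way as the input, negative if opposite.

+1510.4418 rpm (same as input, |ω| = 1510.4418 rpm)

Stage 1 [93T→93T]: ω = 178.0000×93/93 = 178.0000 rpm, dir flips to −; running = −178.0000
Stage 2 [93T→88T]: ω = 178.0000×93/88 = 188.1136 rpm, dir flips to +; running = +188.1136
Stage 3 [62T→62T]: ω = 188.1136×62/62 = 188.1136 rpm, dir flips to −; running = −188.1136
Stage 4 [78T→12T]: ω = 188.1136×78/12 = 1222.7386 rpm, dir flips to +; running = +1222.7386
Stage 5 [35T→35T]: ω = 1222.7386×35/35 = 1222.7386 rpm, dir flips to −; running = −1222.7386
Stage 6 [42T→34T]: ω = 1222.7386×42/34 = 1510.4418 rpm, dir flips to +; running = +1510.4418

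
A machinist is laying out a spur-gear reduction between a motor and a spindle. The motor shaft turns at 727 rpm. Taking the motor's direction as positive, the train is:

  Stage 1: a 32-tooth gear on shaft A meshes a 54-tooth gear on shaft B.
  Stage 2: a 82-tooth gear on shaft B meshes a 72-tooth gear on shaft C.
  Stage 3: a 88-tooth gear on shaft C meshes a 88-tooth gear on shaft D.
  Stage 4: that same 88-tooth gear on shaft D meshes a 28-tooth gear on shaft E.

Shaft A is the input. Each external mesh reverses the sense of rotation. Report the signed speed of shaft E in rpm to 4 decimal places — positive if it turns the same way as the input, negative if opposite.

Stage 1 [32T→54T]: ω = 727.0000×32/54 = 430.8148 rpm, dir flips to −; running = −430.8148
Stage 2 [82T→72T]: ω = 430.8148×82/72 = 490.6502 rpm, dir flips to +; running = +490.6502
Stage 3 [88T→88T]: ω = 490.6502×88/88 = 490.6502 rpm, dir flips to −; running = −490.6502
Stage 4 [88T→28T]: ω = 490.6502×88/28 = 1542.0435 rpm, dir flips to +; running = +1542.0435

+1542.0435 rpm (same as input, |ω| = 1542.0435 rpm)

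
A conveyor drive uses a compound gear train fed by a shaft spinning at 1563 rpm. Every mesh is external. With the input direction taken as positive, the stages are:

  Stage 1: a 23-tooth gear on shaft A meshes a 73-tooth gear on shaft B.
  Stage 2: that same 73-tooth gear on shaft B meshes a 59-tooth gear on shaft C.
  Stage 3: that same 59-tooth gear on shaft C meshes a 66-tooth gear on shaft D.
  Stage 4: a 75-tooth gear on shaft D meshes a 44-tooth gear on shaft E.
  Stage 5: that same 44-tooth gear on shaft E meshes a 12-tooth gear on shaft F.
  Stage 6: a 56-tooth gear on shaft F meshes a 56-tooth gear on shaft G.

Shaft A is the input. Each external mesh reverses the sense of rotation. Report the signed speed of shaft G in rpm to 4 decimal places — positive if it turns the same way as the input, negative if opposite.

Stage 1 [23T→73T]: ω = 1563.0000×23/73 = 492.4521 rpm, dir flips to −; running = −492.4521
Stage 2 [73T→59T]: ω = 492.4521×73/59 = 609.3051 rpm, dir flips to +; running = +609.3051
Stage 3 [59T→66T]: ω = 609.3051×59/66 = 544.6818 rpm, dir flips to −; running = −544.6818
Stage 4 [75T→44T]: ω = 544.6818×75/44 = 928.4349 rpm, dir flips to +; running = +928.4349
Stage 5 [44T→12T]: ω = 928.4349×44/12 = 3404.2614 rpm, dir flips to −; running = −3404.2614
Stage 6 [56T→56T]: ω = 3404.2614×56/56 = 3404.2614 rpm, dir flips to +; running = +3404.2614

+3404.2614 rpm (same as input, |ω| = 3404.2614 rpm)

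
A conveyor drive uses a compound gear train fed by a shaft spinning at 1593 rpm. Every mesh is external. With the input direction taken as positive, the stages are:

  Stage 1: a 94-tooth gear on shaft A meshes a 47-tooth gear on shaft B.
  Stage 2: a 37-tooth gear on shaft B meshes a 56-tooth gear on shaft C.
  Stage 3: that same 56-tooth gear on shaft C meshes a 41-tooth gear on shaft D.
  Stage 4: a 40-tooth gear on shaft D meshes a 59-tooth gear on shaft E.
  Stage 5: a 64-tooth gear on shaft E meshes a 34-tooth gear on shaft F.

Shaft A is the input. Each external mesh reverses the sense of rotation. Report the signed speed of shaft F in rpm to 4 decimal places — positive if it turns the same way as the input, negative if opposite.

-3669.2109 rpm (opposite to input, |ω| = 3669.2109 rpm)

Stage 1 [94T→47T]: ω = 1593.0000×94/47 = 3186.0000 rpm, dir flips to −; running = −3186.0000
Stage 2 [37T→56T]: ω = 3186.0000×37/56 = 2105.0357 rpm, dir flips to +; running = +2105.0357
Stage 3 [56T→41T]: ω = 2105.0357×56/41 = 2875.1707 rpm, dir flips to −; running = −2875.1707
Stage 4 [40T→59T]: ω = 2875.1707×40/59 = 1949.2683 rpm, dir flips to +; running = +1949.2683
Stage 5 [64T→34T]: ω = 1949.2683×64/34 = 3669.2109 rpm, dir flips to −; running = −3669.2109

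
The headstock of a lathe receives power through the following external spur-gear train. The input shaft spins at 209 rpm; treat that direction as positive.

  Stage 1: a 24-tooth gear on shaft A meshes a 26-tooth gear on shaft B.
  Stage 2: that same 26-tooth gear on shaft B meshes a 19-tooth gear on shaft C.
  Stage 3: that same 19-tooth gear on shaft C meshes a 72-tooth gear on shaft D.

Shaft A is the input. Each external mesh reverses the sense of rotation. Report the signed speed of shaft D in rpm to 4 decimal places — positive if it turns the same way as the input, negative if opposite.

Stage 1 [24T→26T]: ω = 209.0000×24/26 = 192.9231 rpm, dir flips to −; running = −192.9231
Stage 2 [26T→19T]: ω = 192.9231×26/19 = 264.0000 rpm, dir flips to +; running = +264.0000
Stage 3 [19T→72T]: ω = 264.0000×19/72 = 69.6667 rpm, dir flips to −; running = −69.6667

-69.6667 rpm (opposite to input, |ω| = 69.6667 rpm)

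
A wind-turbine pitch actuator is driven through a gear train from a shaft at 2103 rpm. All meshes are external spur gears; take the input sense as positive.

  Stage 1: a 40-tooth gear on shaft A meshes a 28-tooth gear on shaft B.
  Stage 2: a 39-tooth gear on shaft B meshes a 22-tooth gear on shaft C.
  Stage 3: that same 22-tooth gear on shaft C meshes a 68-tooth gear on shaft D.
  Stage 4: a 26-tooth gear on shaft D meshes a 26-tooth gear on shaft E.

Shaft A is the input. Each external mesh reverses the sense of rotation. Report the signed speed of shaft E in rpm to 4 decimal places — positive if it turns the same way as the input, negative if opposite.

Stage 1 [40T→28T]: ω = 2103.0000×40/28 = 3004.2857 rpm, dir flips to −; running = −3004.2857
Stage 2 [39T→22T]: ω = 3004.2857×39/22 = 5325.7792 rpm, dir flips to +; running = +5325.7792
Stage 3 [22T→68T]: ω = 5325.7792×22/68 = 1723.0462 rpm, dir flips to −; running = −1723.0462
Stage 4 [26T→26T]: ω = 1723.0462×26/26 = 1723.0462 rpm, dir flips to +; running = +1723.0462

+1723.0462 rpm (same as input, |ω| = 1723.0462 rpm)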